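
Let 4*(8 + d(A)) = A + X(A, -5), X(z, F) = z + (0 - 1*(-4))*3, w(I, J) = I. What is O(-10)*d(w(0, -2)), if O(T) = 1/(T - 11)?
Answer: 5/21 ≈ 0.23810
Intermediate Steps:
O(T) = 1/(-11 + T)
X(z, F) = 12 + z (X(z, F) = z + (0 + 4)*3 = z + 4*3 = z + 12 = 12 + z)
d(A) = -5 + A/2 (d(A) = -8 + (A + (12 + A))/4 = -8 + (12 + 2*A)/4 = -8 + (3 + A/2) = -5 + A/2)
O(-10)*d(w(0, -2)) = (-5 + (½)*0)/(-11 - 10) = (-5 + 0)/(-21) = -1/21*(-5) = 5/21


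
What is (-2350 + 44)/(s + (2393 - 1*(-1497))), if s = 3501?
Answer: -2306/7391 ≈ -0.31200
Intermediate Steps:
(-2350 + 44)/(s + (2393 - 1*(-1497))) = (-2350 + 44)/(3501 + (2393 - 1*(-1497))) = -2306/(3501 + (2393 + 1497)) = -2306/(3501 + 3890) = -2306/7391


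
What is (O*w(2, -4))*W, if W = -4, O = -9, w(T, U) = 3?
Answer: 108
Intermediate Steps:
(O*w(2, -4))*W = -9*3*(-4) = -27*(-4) = 108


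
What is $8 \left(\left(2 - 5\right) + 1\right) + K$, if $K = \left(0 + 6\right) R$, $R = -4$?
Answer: $-40$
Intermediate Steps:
$K = -24$ ($K = \left(0 + 6\right) \left(-4\right) = 6 \left(-4\right) = -24$)
$8 \left(\left(2 - 5\right) + 1\right) + K = 8 \left(\left(2 - 5\right) + 1\right) - 24 = 8 \left(-3 + 1\right) - 24 = 8 \left(-2\right) - 24 = -16 - 24 = -40$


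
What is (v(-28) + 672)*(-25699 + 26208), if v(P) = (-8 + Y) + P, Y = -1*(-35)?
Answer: 341539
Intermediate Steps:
Y = 35
v(P) = 27 + P (v(P) = (-8 + 35) + P = 27 + P)
(v(-28) + 672)*(-25699 + 26208) = ((27 - 28) + 672)*(-25699 + 26208) = (-1 + 672)*509 = 671*509 = 341539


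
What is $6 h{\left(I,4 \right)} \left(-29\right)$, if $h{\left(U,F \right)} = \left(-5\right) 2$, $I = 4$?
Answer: $1740$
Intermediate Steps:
$h{\left(U,F \right)} = -10$
$6 h{\left(I,4 \right)} \left(-29\right) = 6 \left(-10\right) \left(-29\right) = \left(-60\right) \left(-29\right) = 1740$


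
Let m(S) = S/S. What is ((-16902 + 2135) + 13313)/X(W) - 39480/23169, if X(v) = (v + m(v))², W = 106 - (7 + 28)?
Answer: -39725341/20018016 ≈ -1.9845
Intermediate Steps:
m(S) = 1
W = 71 (W = 106 - 1*35 = 106 - 35 = 71)
X(v) = (1 + v)² (X(v) = (v + 1)² = (1 + v)²)
((-16902 + 2135) + 13313)/X(W) - 39480/23169 = ((-16902 + 2135) + 13313)/((1 + 71)²) - 39480/23169 = (-14767 + 13313)/(72²) - 39480*1/23169 = -1454/5184 - 13160/7723 = -1454*1/5184 - 13160/7723 = -727/2592 - 13160/7723 = -39725341/20018016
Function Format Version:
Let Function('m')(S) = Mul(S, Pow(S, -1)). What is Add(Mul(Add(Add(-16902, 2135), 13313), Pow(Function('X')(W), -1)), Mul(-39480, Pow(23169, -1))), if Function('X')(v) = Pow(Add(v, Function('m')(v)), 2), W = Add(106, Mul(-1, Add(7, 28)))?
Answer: Rational(-39725341, 20018016) ≈ -1.9845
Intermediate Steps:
Function('m')(S) = 1
W = 71 (W = Add(106, Mul(-1, 35)) = Add(106, -35) = 71)
Function('X')(v) = Pow(Add(1, v), 2) (Function('X')(v) = Pow(Add(v, 1), 2) = Pow(Add(1, v), 2))
Add(Mul(Add(Add(-16902, 2135), 13313), Pow(Function('X')(W), -1)), Mul(-39480, Pow(23169, -1))) = Add(Mul(Add(Add(-16902, 2135), 13313), Pow(Pow(Add(1, 71), 2), -1)), Mul(-39480, Pow(23169, -1))) = Add(Mul(Add(-14767, 13313), Pow(Pow(72, 2), -1)), Mul(-39480, Rational(1, 23169))) = Add(Mul(-1454, Pow(5184, -1)), Rational(-13160, 7723)) = Add(Mul(-1454, Rational(1, 5184)), Rational(-13160, 7723)) = Add(Rational(-727, 2592), Rational(-13160, 7723)) = Rational(-39725341, 20018016)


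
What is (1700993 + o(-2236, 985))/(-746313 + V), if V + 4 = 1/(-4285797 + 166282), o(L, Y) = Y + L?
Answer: -3501056332565/1537232038128 ≈ -2.2775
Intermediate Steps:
o(L, Y) = L + Y
V = -16478061/4119515 (V = -4 + 1/(-4285797 + 166282) = -4 + 1/(-4119515) = -4 - 1/4119515 = -16478061/4119515 ≈ -4.0000)
(1700993 + o(-2236, 985))/(-746313 + V) = (1700993 + (-2236 + 985))/(-746313 - 16478061/4119515) = (1700993 - 1251)/(-3074464076256/4119515) = 1699742*(-4119515/3074464076256) = -3501056332565/1537232038128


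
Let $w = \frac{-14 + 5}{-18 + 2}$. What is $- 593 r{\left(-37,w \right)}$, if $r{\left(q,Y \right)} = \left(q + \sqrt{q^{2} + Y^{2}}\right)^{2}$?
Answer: $- \frac{415698337}{256} + \frac{21941 \sqrt{350545}}{8} \approx -0.01084$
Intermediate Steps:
$w = \frac{9}{16}$ ($w = - \frac{9}{-16} = \left(-9\right) \left(- \frac{1}{16}\right) = \frac{9}{16} \approx 0.5625$)
$r{\left(q,Y \right)} = \left(q + \sqrt{Y^{2} + q^{2}}\right)^{2}$
$- 593 r{\left(-37,w \right)} = - 593 \left(-37 + \sqrt{\left(\frac{9}{16}\right)^{2} + \left(-37\right)^{2}}\right)^{2} = - 593 \left(-37 + \sqrt{\frac{81}{256} + 1369}\right)^{2} = - 593 \left(-37 + \sqrt{\frac{350545}{256}}\right)^{2} = - 593 \left(-37 + \frac{\sqrt{350545}}{16}\right)^{2}$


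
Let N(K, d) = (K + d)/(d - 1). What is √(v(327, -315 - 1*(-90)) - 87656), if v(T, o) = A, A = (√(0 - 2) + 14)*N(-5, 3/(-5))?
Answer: √(-350428 + 14*I*√2)/2 ≈ 0.0083615 + 295.98*I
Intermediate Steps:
N(K, d) = (K + d)/(-1 + d)
A = 49 + 7*I*√2/2 (A = (√(0 - 2) + 14)*((-5 + 3/(-5))/(-1 + 3/(-5))) = (√(-2) + 14)*((-5 + 3*(-⅕))/(-1 + 3*(-⅕))) = (I*√2 + 14)*((-5 - ⅗)/(-1 - ⅗)) = (14 + I*√2)*(-28/5/(-8/5)) = (14 + I*√2)*(-5/8*(-28/5)) = (14 + I*√2)*(7/2) = 49 + 7*I*√2/2 ≈ 49.0 + 4.9497*I)
v(T, o) = 49 + 7*I*√2/2
√(v(327, -315 - 1*(-90)) - 87656) = √((49 + 7*I*√2/2) - 87656) = √(-87607 + 7*I*√2/2)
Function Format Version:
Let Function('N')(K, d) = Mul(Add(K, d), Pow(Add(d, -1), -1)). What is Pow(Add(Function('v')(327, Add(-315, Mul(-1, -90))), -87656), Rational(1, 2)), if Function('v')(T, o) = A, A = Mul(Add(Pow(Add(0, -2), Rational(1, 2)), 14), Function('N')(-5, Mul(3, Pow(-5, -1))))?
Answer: Mul(Rational(1, 2), Pow(Add(-350428, Mul(14, I, Pow(2, Rational(1, 2)))), Rational(1, 2))) ≈ Add(0.0083615, Mul(295.98, I))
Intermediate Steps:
Function('N')(K, d) = Mul(Pow(Add(-1, d), -1), Add(K, d)) (Function('N')(K, d) = Mul(Add(K, d), Pow(Add(-1, d), -1)) = Mul(Pow(Add(-1, d), -1), Add(K, d)))
A = Add(49, Mul(Rational(7, 2), I, Pow(2, Rational(1, 2)))) (A = Mul(Add(Pow(Add(0, -2), Rational(1, 2)), 14), Mul(Pow(Add(-1, Mul(3, Pow(-5, -1))), -1), Add(-5, Mul(3, Pow(-5, -1))))) = Mul(Add(Pow(-2, Rational(1, 2)), 14), Mul(Pow(Add(-1, Mul(3, Rational(-1, 5))), -1), Add(-5, Mul(3, Rational(-1, 5))))) = Mul(Add(Mul(I, Pow(2, Rational(1, 2))), 14), Mul(Pow(Add(-1, Rational(-3, 5)), -1), Add(-5, Rational(-3, 5)))) = Mul(Add(14, Mul(I, Pow(2, Rational(1, 2)))), Mul(Pow(Rational(-8, 5), -1), Rational(-28, 5))) = Mul(Add(14, Mul(I, Pow(2, Rational(1, 2)))), Mul(Rational(-5, 8), Rational(-28, 5))) = Mul(Add(14, Mul(I, Pow(2, Rational(1, 2)))), Rational(7, 2)) = Add(49, Mul(Rational(7, 2), I, Pow(2, Rational(1, 2)))) ≈ Add(49.000, Mul(4.9497, I)))
Function('v')(T, o) = Add(49, Mul(Rational(7, 2), I, Pow(2, Rational(1, 2))))
Pow(Add(Function('v')(327, Add(-315, Mul(-1, -90))), -87656), Rational(1, 2)) = Pow(Add(Add(49, Mul(Rational(7, 2), I, Pow(2, Rational(1, 2)))), -87656), Rational(1, 2)) = Pow(Add(-87607, Mul(Rational(7, 2), I, Pow(2, Rational(1, 2)))), Rational(1, 2))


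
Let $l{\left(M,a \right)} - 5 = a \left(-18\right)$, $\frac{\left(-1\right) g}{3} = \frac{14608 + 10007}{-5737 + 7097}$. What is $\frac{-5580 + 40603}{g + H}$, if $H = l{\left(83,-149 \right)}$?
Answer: $\frac{9526256}{716095} \approx 13.303$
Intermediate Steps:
$g = - \frac{14769}{272}$ ($g = - 3 \frac{14608 + 10007}{-5737 + 7097} = - 3 \cdot \frac{24615}{1360} = - 3 \cdot 24615 \cdot \frac{1}{1360} = \left(-3\right) \frac{4923}{272} = - \frac{14769}{272} \approx -54.298$)
$l{\left(M,a \right)} = 5 - 18 a$ ($l{\left(M,a \right)} = 5 + a \left(-18\right) = 5 - 18 a$)
$H = 2687$ ($H = 5 - -2682 = 5 + 2682 = 2687$)
$\frac{-5580 + 40603}{g + H} = \frac{-5580 + 40603}{- \frac{14769}{272} + 2687} = \frac{35023}{\frac{716095}{272}} = 35023 \cdot \frac{272}{716095} = \frac{9526256}{716095}$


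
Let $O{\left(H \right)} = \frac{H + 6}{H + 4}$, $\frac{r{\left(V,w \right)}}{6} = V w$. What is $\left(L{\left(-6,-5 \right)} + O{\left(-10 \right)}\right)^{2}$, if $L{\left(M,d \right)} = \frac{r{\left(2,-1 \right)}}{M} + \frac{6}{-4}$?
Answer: $\frac{49}{36} \approx 1.3611$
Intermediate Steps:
$r{\left(V,w \right)} = 6 V w$
$O{\left(H \right)} = \frac{6 + H}{4 + H}$
$L{\left(M,d \right)} = - \frac{3}{2} - \frac{12}{M}$ ($L{\left(M,d \right)} = \frac{6 \cdot 2 \left(-1\right)}{M} + \frac{6}{-4} = - \frac{12}{M} + 6 \left(- \frac{1}{4}\right) = - \frac{12}{M} - \frac{3}{2} = - \frac{3}{2} - \frac{12}{M}$)
$\left(L{\left(-6,-5 \right)} + O{\left(-10 \right)}\right)^{2} = \left(\left(- \frac{3}{2} - \frac{12}{-6}\right) + \frac{6 - 10}{4 - 10}\right)^{2} = \left(\left(- \frac{3}{2} - -2\right) + \frac{1}{-6} \left(-4\right)\right)^{2} = \left(\left(- \frac{3}{2} + 2\right) - - \frac{2}{3}\right)^{2} = \left(\frac{1}{2} + \frac{2}{3}\right)^{2} = \left(\frac{7}{6}\right)^{2} = \frac{49}{36}$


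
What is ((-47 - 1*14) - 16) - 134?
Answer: -211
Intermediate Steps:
((-47 - 1*14) - 16) - 134 = ((-47 - 14) - 16) - 134 = (-61 - 16) - 134 = -77 - 134 = -211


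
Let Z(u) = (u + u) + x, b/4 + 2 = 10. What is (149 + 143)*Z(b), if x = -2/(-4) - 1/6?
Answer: 56356/3 ≈ 18785.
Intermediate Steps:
b = 32 (b = -8 + 4*10 = -8 + 40 = 32)
x = ⅓ (x = -2*(-¼) - 1*⅙ = ½ - ⅙ = ⅓ ≈ 0.33333)
Z(u) = ⅓ + 2*u (Z(u) = (u + u) + ⅓ = 2*u + ⅓ = ⅓ + 2*u)
(149 + 143)*Z(b) = (149 + 143)*(⅓ + 2*32) = 292*(⅓ + 64) = 292*(193/3) = 56356/3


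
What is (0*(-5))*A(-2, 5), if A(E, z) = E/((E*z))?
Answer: 0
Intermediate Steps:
A(E, z) = 1/z (A(E, z) = E*(1/(E*z)) = 1/z)
(0*(-5))*A(-2, 5) = (0*(-5))/5 = 0*(⅕) = 0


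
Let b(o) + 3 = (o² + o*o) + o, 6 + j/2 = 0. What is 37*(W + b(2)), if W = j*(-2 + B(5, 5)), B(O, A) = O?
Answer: -1073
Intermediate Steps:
j = -12 (j = -12 + 2*0 = -12 + 0 = -12)
b(o) = -3 + o + 2*o² (b(o) = -3 + ((o² + o*o) + o) = -3 + ((o² + o²) + o) = -3 + (2*o² + o) = -3 + (o + 2*o²) = -3 + o + 2*o²)
W = -36 (W = -12*(-2 + 5) = -12*3 = -36)
37*(W + b(2)) = 37*(-36 + (-3 + 2 + 2*2²)) = 37*(-36 + (-3 + 2 + 2*4)) = 37*(-36 + (-3 + 2 + 8)) = 37*(-36 + 7) = 37*(-29) = -1073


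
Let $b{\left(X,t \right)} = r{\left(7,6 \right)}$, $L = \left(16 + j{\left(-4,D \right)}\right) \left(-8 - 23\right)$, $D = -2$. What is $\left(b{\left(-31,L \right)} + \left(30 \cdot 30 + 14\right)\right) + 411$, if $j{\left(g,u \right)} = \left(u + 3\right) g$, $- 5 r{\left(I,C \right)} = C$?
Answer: $\frac{6619}{5} \approx 1323.8$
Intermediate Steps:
$r{\left(I,C \right)} = - \frac{C}{5}$
$j{\left(g,u \right)} = g \left(3 + u\right)$ ($j{\left(g,u \right)} = \left(3 + u\right) g = g \left(3 + u\right)$)
$L = -372$ ($L = \left(16 - 4 \left(3 - 2\right)\right) \left(-8 - 23\right) = \left(16 - 4\right) \left(-31\right) = 12 \left(-31\right) = -372$)
$b{\left(X,t \right)} = - \frac{6}{5}$ ($b{\left(X,t \right)} = \left(- \frac{1}{5}\right) 6 = - \frac{6}{5}$)
$\left(b{\left(-31,L \right)} + \left(30 \cdot 30 + 14\right)\right) + 411 = \left(- \frac{6}{5} + \left(30 \cdot 30 + 14\right)\right) + 411 = \left(- \frac{6}{5} + \left(900 + 14\right)\right) + 411 = \left(- \frac{6}{5} + 914\right) + 411 = \frac{4564}{5} + 411 = \frac{6619}{5}$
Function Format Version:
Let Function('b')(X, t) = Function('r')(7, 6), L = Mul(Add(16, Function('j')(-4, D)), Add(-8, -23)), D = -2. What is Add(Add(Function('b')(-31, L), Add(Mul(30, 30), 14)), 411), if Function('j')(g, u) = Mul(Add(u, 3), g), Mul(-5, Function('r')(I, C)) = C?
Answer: Rational(6619, 5) ≈ 1323.8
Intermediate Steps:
Function('r')(I, C) = Mul(Rational(-1, 5), C)
Function('j')(g, u) = Mul(g, Add(3, u)) (Function('j')(g, u) = Mul(Add(3, u), g) = Mul(g, Add(3, u)))
L = -372 (L = Mul(Add(16, Mul(-4, Add(3, -2))), Add(-8, -23)) = Mul(Add(16, Mul(-4, 1)), -31) = Mul(Add(16, -4), -31) = Mul(12, -31) = -372)
Function('b')(X, t) = Rational(-6, 5) (Function('b')(X, t) = Mul(Rational(-1, 5), 6) = Rational(-6, 5))
Add(Add(Function('b')(-31, L), Add(Mul(30, 30), 14)), 411) = Add(Add(Rational(-6, 5), Add(Mul(30, 30), 14)), 411) = Add(Add(Rational(-6, 5), Add(900, 14)), 411) = Add(Add(Rational(-6, 5), 914), 411) = Add(Rational(4564, 5), 411) = Rational(6619, 5)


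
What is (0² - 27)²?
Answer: 729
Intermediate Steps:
(0² - 27)² = (0 - 27)² = (-27)² = 729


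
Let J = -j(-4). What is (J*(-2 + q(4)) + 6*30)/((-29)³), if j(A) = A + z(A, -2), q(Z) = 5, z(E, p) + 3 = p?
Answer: -207/24389 ≈ -0.0084874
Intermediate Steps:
z(E, p) = -3 + p
j(A) = -5 + A (j(A) = A + (-3 - 2) = A - 5 = -5 + A)
J = 9 (J = -(-5 - 4) = -1*(-9) = 9)
(J*(-2 + q(4)) + 6*30)/((-29)³) = (9*(-2 + 5) + 6*30)/((-29)³) = (9*3 + 180)/(-24389) = (27 + 180)*(-1/24389) = 207*(-1/24389) = -207/24389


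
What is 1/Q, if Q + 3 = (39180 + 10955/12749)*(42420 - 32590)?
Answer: 12749/4910249860003 ≈ 2.5964e-9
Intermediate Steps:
Q = 4910249860003/12749 (Q = -3 + (39180 + 10955/12749)*(42420 - 32590) = -3 + (39180 + 10955*(1/12749))*9830 = -3 + (39180 + 10955/12749)*9830 = -3 + (499516775/12749)*9830 = -3 + 4910249898250/12749 = 4910249860003/12749 ≈ 3.8515e+8)
1/Q = 1/(4910249860003/12749) = 12749/4910249860003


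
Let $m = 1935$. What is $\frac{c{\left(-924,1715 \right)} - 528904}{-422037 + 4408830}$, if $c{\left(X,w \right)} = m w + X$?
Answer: $\frac{2788697}{3986793} \approx 0.69948$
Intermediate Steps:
$c{\left(X,w \right)} = X + 1935 w$ ($c{\left(X,w \right)} = 1935 w + X = X + 1935 w$)
$\frac{c{\left(-924,1715 \right)} - 528904}{-422037 + 4408830} = \frac{\left(-924 + 1935 \cdot 1715\right) - 528904}{-422037 + 4408830} = \frac{\left(-924 + 3318525\right) + \left(-1778051 + 1249147\right)}{3986793} = \left(3317601 - 528904\right) \frac{1}{3986793} = 2788697 \cdot \frac{1}{3986793} = \frac{2788697}{3986793}$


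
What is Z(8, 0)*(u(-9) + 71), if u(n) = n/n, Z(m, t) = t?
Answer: 0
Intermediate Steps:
u(n) = 1
Z(8, 0)*(u(-9) + 71) = 0*(1 + 71) = 0*72 = 0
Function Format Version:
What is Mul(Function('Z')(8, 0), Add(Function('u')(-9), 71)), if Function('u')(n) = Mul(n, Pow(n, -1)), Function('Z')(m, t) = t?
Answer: 0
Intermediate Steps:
Function('u')(n) = 1
Mul(Function('Z')(8, 0), Add(Function('u')(-9), 71)) = Mul(0, Add(1, 71)) = Mul(0, 72) = 0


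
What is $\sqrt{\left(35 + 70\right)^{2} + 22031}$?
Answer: $4 \sqrt{2066} \approx 181.81$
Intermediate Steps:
$\sqrt{\left(35 + 70\right)^{2} + 22031} = \sqrt{105^{2} + 22031} = \sqrt{11025 + 22031} = \sqrt{33056} = 4 \sqrt{2066}$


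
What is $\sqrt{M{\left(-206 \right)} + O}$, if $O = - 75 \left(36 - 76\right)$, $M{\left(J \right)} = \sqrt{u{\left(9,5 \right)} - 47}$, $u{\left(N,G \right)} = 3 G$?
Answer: $2 \sqrt{750 + i \sqrt{2}} \approx 54.772 + 0.05164 i$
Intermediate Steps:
$M{\left(J \right)} = 4 i \sqrt{2}$ ($M{\left(J \right)} = \sqrt{3 \cdot 5 - 47} = \sqrt{15 - 47} = \sqrt{-32} = 4 i \sqrt{2}$)
$O = 3000$ ($O = \left(-75\right) \left(-40\right) = 3000$)
$\sqrt{M{\left(-206 \right)} + O} = \sqrt{4 i \sqrt{2} + 3000} = \sqrt{3000 + 4 i \sqrt{2}}$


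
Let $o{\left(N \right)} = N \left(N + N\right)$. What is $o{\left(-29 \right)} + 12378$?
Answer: $14060$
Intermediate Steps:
$o{\left(N \right)} = 2 N^{2}$ ($o{\left(N \right)} = N 2 N = 2 N^{2}$)
$o{\left(-29 \right)} + 12378 = 2 \left(-29\right)^{2} + 12378 = 2 \cdot 841 + 12378 = 1682 + 12378 = 14060$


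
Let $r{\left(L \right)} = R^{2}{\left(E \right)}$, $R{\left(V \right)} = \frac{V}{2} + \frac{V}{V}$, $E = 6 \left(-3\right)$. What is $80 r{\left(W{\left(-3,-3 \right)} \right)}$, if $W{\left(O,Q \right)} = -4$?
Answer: $5120$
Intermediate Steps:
$E = -18$
$R{\left(V \right)} = 1 + \frac{V}{2}$ ($R{\left(V \right)} = V \frac{1}{2} + 1 = \frac{V}{2} + 1 = 1 + \frac{V}{2}$)
$r{\left(L \right)} = 64$ ($r{\left(L \right)} = \left(1 + \frac{1}{2} \left(-18\right)\right)^{2} = \left(1 - 9\right)^{2} = \left(-8\right)^{2} = 64$)
$80 r{\left(W{\left(-3,-3 \right)} \right)} = 80 \cdot 64 = 5120$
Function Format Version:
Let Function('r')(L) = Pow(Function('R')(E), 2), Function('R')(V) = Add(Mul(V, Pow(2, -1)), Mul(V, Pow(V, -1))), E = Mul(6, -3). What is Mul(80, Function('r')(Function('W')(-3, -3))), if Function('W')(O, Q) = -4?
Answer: 5120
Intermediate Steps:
E = -18
Function('R')(V) = Add(1, Mul(Rational(1, 2), V)) (Function('R')(V) = Add(Mul(V, Rational(1, 2)), 1) = Add(Mul(Rational(1, 2), V), 1) = Add(1, Mul(Rational(1, 2), V)))
Function('r')(L) = 64 (Function('r')(L) = Pow(Add(1, Mul(Rational(1, 2), -18)), 2) = Pow(Add(1, -9), 2) = Pow(-8, 2) = 64)
Mul(80, Function('r')(Function('W')(-3, -3))) = Mul(80, 64) = 5120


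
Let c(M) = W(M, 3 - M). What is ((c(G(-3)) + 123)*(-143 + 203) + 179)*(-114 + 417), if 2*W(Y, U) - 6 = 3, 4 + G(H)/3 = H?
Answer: 2372187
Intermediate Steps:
G(H) = -12 + 3*H
W(Y, U) = 9/2 (W(Y, U) = 3 + (1/2)*3 = 3 + 3/2 = 9/2)
c(M) = 9/2
((c(G(-3)) + 123)*(-143 + 203) + 179)*(-114 + 417) = ((9/2 + 123)*(-143 + 203) + 179)*(-114 + 417) = ((255/2)*60 + 179)*303 = (7650 + 179)*303 = 7829*303 = 2372187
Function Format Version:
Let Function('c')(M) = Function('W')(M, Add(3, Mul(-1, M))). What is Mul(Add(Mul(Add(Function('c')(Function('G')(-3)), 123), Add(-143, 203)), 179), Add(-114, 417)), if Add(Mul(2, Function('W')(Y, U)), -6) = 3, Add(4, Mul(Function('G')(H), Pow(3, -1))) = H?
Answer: 2372187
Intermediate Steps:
Function('G')(H) = Add(-12, Mul(3, H))
Function('W')(Y, U) = Rational(9, 2) (Function('W')(Y, U) = Add(3, Mul(Rational(1, 2), 3)) = Add(3, Rational(3, 2)) = Rational(9, 2))
Function('c')(M) = Rational(9, 2)
Mul(Add(Mul(Add(Function('c')(Function('G')(-3)), 123), Add(-143, 203)), 179), Add(-114, 417)) = Mul(Add(Mul(Add(Rational(9, 2), 123), Add(-143, 203)), 179), Add(-114, 417)) = Mul(Add(Mul(Rational(255, 2), 60), 179), 303) = Mul(Add(7650, 179), 303) = Mul(7829, 303) = 2372187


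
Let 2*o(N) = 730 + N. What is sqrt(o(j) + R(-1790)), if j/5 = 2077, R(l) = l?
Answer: sqrt(15070)/2 ≈ 61.380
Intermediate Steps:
j = 10385 (j = 5*2077 = 10385)
o(N) = 365 + N/2 (o(N) = (730 + N)/2 = 365 + N/2)
sqrt(o(j) + R(-1790)) = sqrt((365 + (1/2)*10385) - 1790) = sqrt((365 + 10385/2) - 1790) = sqrt(11115/2 - 1790) = sqrt(7535/2) = sqrt(15070)/2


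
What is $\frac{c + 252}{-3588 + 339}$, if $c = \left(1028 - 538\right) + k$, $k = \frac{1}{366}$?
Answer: $- \frac{271573}{1189134} \approx -0.22838$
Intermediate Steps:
$k = \frac{1}{366} \approx 0.0027322$
$c = \frac{179341}{366}$ ($c = \left(1028 - 538\right) + \frac{1}{366} = 490 + \frac{1}{366} = \frac{179341}{366} \approx 490.0$)
$\frac{c + 252}{-3588 + 339} = \frac{\frac{179341}{366} + 252}{-3588 + 339} = \frac{271573}{366 \left(-3249\right)} = \frac{271573}{366} \left(- \frac{1}{3249}\right) = - \frac{271573}{1189134}$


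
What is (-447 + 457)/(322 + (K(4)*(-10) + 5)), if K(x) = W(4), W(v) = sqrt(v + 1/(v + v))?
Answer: 2180/71011 + 50*sqrt(66)/213033 ≈ 0.032606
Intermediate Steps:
W(v) = sqrt(v + 1/(2*v))
K(x) = sqrt(66)/4 (K(x) = sqrt(2/4 + 4*4)/2 = sqrt(2*(1/4) + 16)/2 = sqrt(1/2 + 16)/2 = sqrt(33/2)/2 = (sqrt(66)/2)/2 = sqrt(66)/4)
(-447 + 457)/(322 + (K(4)*(-10) + 5)) = (-447 + 457)/(322 + ((sqrt(66)/4)*(-10) + 5)) = 10/(322 + (-5*sqrt(66)/2 + 5)) = 10/(322 + (5 - 5*sqrt(66)/2)) = 10/(327 - 5*sqrt(66)/2)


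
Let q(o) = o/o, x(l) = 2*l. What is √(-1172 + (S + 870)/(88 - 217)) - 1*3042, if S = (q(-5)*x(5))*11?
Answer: -3042 + 2*I*√4907418/129 ≈ -3042.0 + 34.345*I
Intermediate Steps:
q(o) = 1
S = 110 (S = (1*(2*5))*11 = (1*10)*11 = 10*11 = 110)
√(-1172 + (S + 870)/(88 - 217)) - 1*3042 = √(-1172 + (110 + 870)/(88 - 217)) - 1*3042 = √(-1172 + 980/(-129)) - 3042 = √(-1172 + 980*(-1/129)) - 3042 = √(-1172 - 980/129) - 3042 = √(-152168/129) - 3042 = 2*I*√4907418/129 - 3042 = -3042 + 2*I*√4907418/129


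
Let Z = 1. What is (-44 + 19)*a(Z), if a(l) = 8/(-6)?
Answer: 100/3 ≈ 33.333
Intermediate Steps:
a(l) = -4/3 (a(l) = 8*(-⅙) = -4/3)
(-44 + 19)*a(Z) = (-44 + 19)*(-4/3) = -25*(-4/3) = 100/3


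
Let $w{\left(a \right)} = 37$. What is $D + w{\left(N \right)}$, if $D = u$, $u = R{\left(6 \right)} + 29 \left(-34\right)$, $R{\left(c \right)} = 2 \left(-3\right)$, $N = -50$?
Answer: $-955$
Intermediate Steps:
$R{\left(c \right)} = -6$
$u = -992$ ($u = -6 + 29 \left(-34\right) = -6 - 986 = -992$)
$D = -992$
$D + w{\left(N \right)} = -992 + 37 = -955$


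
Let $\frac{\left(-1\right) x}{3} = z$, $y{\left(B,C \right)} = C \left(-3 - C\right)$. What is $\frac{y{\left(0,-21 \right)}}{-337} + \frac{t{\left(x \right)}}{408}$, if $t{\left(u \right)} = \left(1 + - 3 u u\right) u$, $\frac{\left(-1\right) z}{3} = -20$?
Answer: $\frac{491353797}{11458} \approx 42883.0$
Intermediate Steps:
$z = 60$ ($z = \left(-3\right) \left(-20\right) = 60$)
$x = -180$ ($x = \left(-3\right) 60 = -180$)
$t{\left(u \right)} = u \left(1 - 3 u^{2}\right)$ ($t{\left(u \right)} = \left(1 - 3 u^{2}\right) u = u \left(1 - 3 u^{2}\right)$)
$\frac{y{\left(0,-21 \right)}}{-337} + \frac{t{\left(x \right)}}{408} = \frac{\left(-1\right) \left(-21\right) \left(3 - 21\right)}{-337} + \frac{-180 - 3 \left(-180\right)^{3}}{408} = \left(-1\right) \left(-21\right) \left(-18\right) \left(- \frac{1}{337}\right) + \left(-180 - -17496000\right) \frac{1}{408} = \left(-378\right) \left(- \frac{1}{337}\right) + \left(-180 + 17496000\right) \frac{1}{408} = \frac{378}{337} + 17495820 \cdot \frac{1}{408} = \frac{378}{337} + \frac{1457985}{34} = \frac{491353797}{11458}$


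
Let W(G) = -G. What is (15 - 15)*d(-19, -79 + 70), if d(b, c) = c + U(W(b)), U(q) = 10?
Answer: 0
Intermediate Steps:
d(b, c) = 10 + c (d(b, c) = c + 10 = 10 + c)
(15 - 15)*d(-19, -79 + 70) = (15 - 15)*(10 + (-79 + 70)) = 0*(10 - 9) = 0*1 = 0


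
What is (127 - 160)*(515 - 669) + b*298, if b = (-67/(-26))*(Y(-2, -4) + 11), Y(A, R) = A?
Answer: 155913/13 ≈ 11993.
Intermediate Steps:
b = 603/26 (b = (-67/(-26))*(-2 + 11) = -67*(-1/26)*9 = (67/26)*9 = 603/26 ≈ 23.192)
(127 - 160)*(515 - 669) + b*298 = (127 - 160)*(515 - 669) + (603/26)*298 = -33*(-154) + 89847/13 = 5082 + 89847/13 = 155913/13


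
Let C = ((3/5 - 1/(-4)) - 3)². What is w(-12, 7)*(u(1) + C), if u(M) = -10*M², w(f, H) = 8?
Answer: -2151/50 ≈ -43.020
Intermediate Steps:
C = 1849/400 (C = ((3*(⅕) - 1*(-¼)) - 3)² = ((⅗ + ¼) - 3)² = (17/20 - 3)² = (-43/20)² = 1849/400 ≈ 4.6225)
w(-12, 7)*(u(1) + C) = 8*(-10*1² + 1849/400) = 8*(-10*1 + 1849/400) = 8*(-10 + 1849/400) = 8*(-2151/400) = -2151/50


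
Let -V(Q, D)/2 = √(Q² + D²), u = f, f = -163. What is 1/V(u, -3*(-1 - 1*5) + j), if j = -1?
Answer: -√26858/53716 ≈ -0.0030509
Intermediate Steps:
u = -163
V(Q, D) = -2*√(D² + Q²) (V(Q, D) = -2*√(Q² + D²) = -2*√(D² + Q²))
1/V(u, -3*(-1 - 1*5) + j) = 1/(-2*√((-3*(-1 - 1*5) - 1)² + (-163)²)) = 1/(-2*√((-3*(-1 - 5) - 1)² + 26569)) = 1/(-2*√((-3*(-6) - 1)² + 26569)) = 1/(-2*√((18 - 1)² + 26569)) = 1/(-2*√(17² + 26569)) = 1/(-2*√(289 + 26569)) = 1/(-2*√26858) = -√26858/53716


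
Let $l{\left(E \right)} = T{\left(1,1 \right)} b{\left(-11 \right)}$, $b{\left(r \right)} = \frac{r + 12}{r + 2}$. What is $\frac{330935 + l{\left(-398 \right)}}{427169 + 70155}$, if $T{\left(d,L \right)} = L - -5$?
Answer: $\frac{992803}{1491972} \approx 0.66543$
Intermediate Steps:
$T{\left(d,L \right)} = 5 + L$ ($T{\left(d,L \right)} = L + 5 = 5 + L$)
$b{\left(r \right)} = \frac{12 + r}{2 + r}$
$l{\left(E \right)} = - \frac{2}{3}$ ($l{\left(E \right)} = \left(5 + 1\right) \frac{12 - 11}{2 - 11} = 6 \frac{1}{-9} \cdot 1 = 6 \left(\left(- \frac{1}{9}\right) 1\right) = 6 \left(- \frac{1}{9}\right) = - \frac{2}{3}$)
$\frac{330935 + l{\left(-398 \right)}}{427169 + 70155} = \frac{330935 - \frac{2}{3}}{427169 + 70155} = \frac{992803}{3 \cdot 497324} = \frac{992803}{3} \cdot \frac{1}{497324} = \frac{992803}{1491972}$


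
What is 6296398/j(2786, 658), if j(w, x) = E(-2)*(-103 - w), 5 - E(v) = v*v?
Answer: -6296398/2889 ≈ -2179.4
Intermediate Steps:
E(v) = 5 - v**2 (E(v) = 5 - v*v = 5 - v**2)
j(w, x) = -103 - w (j(w, x) = (5 - 1*(-2)**2)*(-103 - w) = (5 - 1*4)*(-103 - w) = (5 - 4)*(-103 - w) = 1*(-103 - w) = -103 - w)
6296398/j(2786, 658) = 6296398/(-103 - 1*2786) = 6296398/(-103 - 2786) = 6296398/(-2889) = 6296398*(-1/2889) = -6296398/2889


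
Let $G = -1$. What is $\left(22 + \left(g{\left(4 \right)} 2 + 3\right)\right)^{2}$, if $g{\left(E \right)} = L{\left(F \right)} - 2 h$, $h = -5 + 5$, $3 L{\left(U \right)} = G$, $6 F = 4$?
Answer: $\frac{5329}{9} \approx 592.11$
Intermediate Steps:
$F = \frac{2}{3}$ ($F = \frac{1}{6} \cdot 4 = \frac{2}{3} \approx 0.66667$)
$L{\left(U \right)} = - \frac{1}{3}$ ($L{\left(U \right)} = \frac{1}{3} \left(-1\right) = - \frac{1}{3}$)
$h = 0$
$g{\left(E \right)} = - \frac{1}{3}$ ($g{\left(E \right)} = - \frac{1}{3} - 0 = - \frac{1}{3} + 0 = - \frac{1}{3}$)
$\left(22 + \left(g{\left(4 \right)} 2 + 3\right)\right)^{2} = \left(22 + \left(\left(- \frac{1}{3}\right) 2 + 3\right)\right)^{2} = \left(22 + \left(- \frac{2}{3} + 3\right)\right)^{2} = \left(22 + \frac{7}{3}\right)^{2} = \left(\frac{73}{3}\right)^{2} = \frac{5329}{9}$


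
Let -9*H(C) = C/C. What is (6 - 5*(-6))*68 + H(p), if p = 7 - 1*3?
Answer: 22031/9 ≈ 2447.9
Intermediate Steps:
p = 4 (p = 7 - 3 = 4)
H(C) = -1/9 (H(C) = -C/(9*C) = -1/9*1 = -1/9)
(6 - 5*(-6))*68 + H(p) = (6 - 5*(-6))*68 - 1/9 = (6 + 30)*68 - 1/9 = 36*68 - 1/9 = 2448 - 1/9 = 22031/9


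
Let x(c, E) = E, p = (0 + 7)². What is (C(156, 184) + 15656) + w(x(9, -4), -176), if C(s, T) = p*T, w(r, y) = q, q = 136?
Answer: 24808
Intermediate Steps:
p = 49 (p = 7² = 49)
w(r, y) = 136
C(s, T) = 49*T
(C(156, 184) + 15656) + w(x(9, -4), -176) = (49*184 + 15656) + 136 = (9016 + 15656) + 136 = 24672 + 136 = 24808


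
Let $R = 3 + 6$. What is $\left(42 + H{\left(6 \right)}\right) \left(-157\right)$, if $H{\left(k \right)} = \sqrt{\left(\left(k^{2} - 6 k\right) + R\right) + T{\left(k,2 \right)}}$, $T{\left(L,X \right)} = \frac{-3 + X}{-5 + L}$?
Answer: $-6594 - 314 \sqrt{2} \approx -7038.1$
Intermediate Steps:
$R = 9$
$T{\left(L,X \right)} = \frac{-3 + X}{-5 + L}$
$H{\left(k \right)} = \sqrt{9 + k^{2} - \frac{1}{-5 + k} - 6 k}$ ($H{\left(k \right)} = \sqrt{\left(\left(k^{2} - 6 k\right) + 9\right) + \frac{-3 + 2}{-5 + k}} = \sqrt{\left(9 + k^{2} - 6 k\right) + \frac{1}{-5 + k} \left(-1\right)} = \sqrt{\left(9 + k^{2} - 6 k\right) - \frac{1}{-5 + k}} = \sqrt{9 + k^{2} - \frac{1}{-5 + k} - 6 k}$)
$\left(42 + H{\left(6 \right)}\right) \left(-157\right) = \left(42 + \sqrt{\frac{-1 + \left(-5 + 6\right) \left(9 + 6^{2} - 36\right)}{-5 + 6}}\right) \left(-157\right) = \left(42 + \sqrt{\frac{-1 + 1 \left(9 + 36 - 36\right)}{1}}\right) \left(-157\right) = \left(42 + \sqrt{1 \left(-1 + 1 \cdot 9\right)}\right) \left(-157\right) = \left(42 + \sqrt{1 \left(-1 + 9\right)}\right) \left(-157\right) = \left(42 + \sqrt{1 \cdot 8}\right) \left(-157\right) = \left(42 + \sqrt{8}\right) \left(-157\right) = \left(42 + 2 \sqrt{2}\right) \left(-157\right) = -6594 - 314 \sqrt{2}$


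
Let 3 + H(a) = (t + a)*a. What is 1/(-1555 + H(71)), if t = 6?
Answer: 1/3909 ≈ 0.00025582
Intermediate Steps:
H(a) = -3 + a*(6 + a) (H(a) = -3 + (6 + a)*a = -3 + a*(6 + a))
1/(-1555 + H(71)) = 1/(-1555 + (-3 + 71² + 6*71)) = 1/(-1555 + (-3 + 5041 + 426)) = 1/(-1555 + 5464) = 1/3909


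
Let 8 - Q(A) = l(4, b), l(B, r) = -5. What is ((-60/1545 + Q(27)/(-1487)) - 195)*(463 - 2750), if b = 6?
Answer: 68321110734/153161 ≈ 4.4607e+5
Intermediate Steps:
Q(A) = 13 (Q(A) = 8 - 1*(-5) = 8 + 5 = 13)
((-60/1545 + Q(27)/(-1487)) - 195)*(463 - 2750) = ((-60/1545 + 13/(-1487)) - 195)*(463 - 2750) = ((-60*1/1545 + 13*(-1/1487)) - 195)*(-2287) = ((-4/103 - 13/1487) - 195)*(-2287) = (-7287/153161 - 195)*(-2287) = -29873682/153161*(-2287) = 68321110734/153161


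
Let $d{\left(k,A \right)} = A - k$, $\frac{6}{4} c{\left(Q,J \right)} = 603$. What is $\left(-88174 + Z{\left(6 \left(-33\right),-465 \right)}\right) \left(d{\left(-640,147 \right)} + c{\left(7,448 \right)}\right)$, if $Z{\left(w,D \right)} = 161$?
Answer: $-104647457$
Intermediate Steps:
$c{\left(Q,J \right)} = 402$ ($c{\left(Q,J \right)} = \frac{2}{3} \cdot 603 = 402$)
$\left(-88174 + Z{\left(6 \left(-33\right),-465 \right)}\right) \left(d{\left(-640,147 \right)} + c{\left(7,448 \right)}\right) = \left(-88174 + 161\right) \left(\left(147 - -640\right) + 402\right) = - 88013 \left(\left(147 + 640\right) + 402\right) = - 88013 \left(787 + 402\right) = \left(-88013\right) 1189 = -104647457$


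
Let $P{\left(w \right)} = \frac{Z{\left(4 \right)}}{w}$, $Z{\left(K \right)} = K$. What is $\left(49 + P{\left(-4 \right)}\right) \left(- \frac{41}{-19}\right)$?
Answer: $\frac{1968}{19} \approx 103.58$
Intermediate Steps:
$P{\left(w \right)} = \frac{4}{w}$
$\left(49 + P{\left(-4 \right)}\right) \left(- \frac{41}{-19}\right) = \left(49 + \frac{4}{-4}\right) \left(- \frac{41}{-19}\right) = \left(49 + 4 \left(- \frac{1}{4}\right)\right) \left(\left(-41\right) \left(- \frac{1}{19}\right)\right) = \left(49 - 1\right) \frac{41}{19} = 48 \cdot \frac{41}{19} = \frac{1968}{19}$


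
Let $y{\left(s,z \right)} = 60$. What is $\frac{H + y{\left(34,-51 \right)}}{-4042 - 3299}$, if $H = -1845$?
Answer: $\frac{595}{2447} \approx 0.24316$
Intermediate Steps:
$\frac{H + y{\left(34,-51 \right)}}{-4042 - 3299} = \frac{-1845 + 60}{-4042 - 3299} = - \frac{1785}{-7341} = \left(-1785\right) \left(- \frac{1}{7341}\right) = \frac{595}{2447}$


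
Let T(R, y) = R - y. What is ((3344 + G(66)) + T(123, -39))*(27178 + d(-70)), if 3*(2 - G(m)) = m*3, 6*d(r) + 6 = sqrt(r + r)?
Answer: 93543234 + 3442*I*sqrt(35)/3 ≈ 9.3543e+7 + 6787.7*I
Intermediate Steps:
d(r) = -1 + sqrt(2)*sqrt(r)/6 (d(r) = -1 + sqrt(r + r)/6 = -1 + sqrt(2*r)/6 = -1 + (sqrt(2)*sqrt(r))/6 = -1 + sqrt(2)*sqrt(r)/6)
G(m) = 2 - m (G(m) = 2 - m*3/3 = 2 - m)
((3344 + G(66)) + T(123, -39))*(27178 + d(-70)) = ((3344 + (2 - 1*66)) + (123 - 1*(-39)))*(27178 + (-1 + sqrt(2)*sqrt(-70)/6)) = ((3344 + (2 - 66)) + (123 + 39))*(27178 + (-1 + sqrt(2)*(I*sqrt(70))/6)) = ((3344 - 64) + 162)*(27178 + (-1 + I*sqrt(35)/3)) = (3280 + 162)*(27177 + I*sqrt(35)/3) = 3442*(27177 + I*sqrt(35)/3) = 93543234 + 3442*I*sqrt(35)/3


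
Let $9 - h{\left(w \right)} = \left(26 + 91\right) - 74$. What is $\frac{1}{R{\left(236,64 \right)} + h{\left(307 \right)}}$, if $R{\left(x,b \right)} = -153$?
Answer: $- \frac{1}{187} \approx -0.0053476$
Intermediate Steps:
$h{\left(w \right)} = -34$ ($h{\left(w \right)} = 9 - \left(\left(26 + 91\right) - 74\right) = 9 - \left(117 - 74\right) = 9 - 43 = -34$)
$\frac{1}{R{\left(236,64 \right)} + h{\left(307 \right)}} = \frac{1}{-153 - 34} = \frac{1}{-187} = - \frac{1}{187}$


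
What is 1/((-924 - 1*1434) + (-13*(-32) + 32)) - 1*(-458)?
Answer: 874779/1910 ≈ 458.00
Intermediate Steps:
1/((-924 - 1*1434) + (-13*(-32) + 32)) - 1*(-458) = 1/((-924 - 1434) + (416 + 32)) + 458 = 1/(-2358 + 448) + 458 = 1/(-1910) + 458 = -1/1910 + 458 = 874779/1910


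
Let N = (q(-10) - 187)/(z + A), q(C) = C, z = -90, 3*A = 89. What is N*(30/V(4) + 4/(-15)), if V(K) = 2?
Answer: 43537/905 ≈ 48.107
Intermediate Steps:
A = 89/3 (A = (1/3)*89 = 89/3 ≈ 29.667)
N = 591/181 (N = (-10 - 187)/(-90 + 89/3) = -197/(-181/3) = -197*(-3/181) = 591/181 ≈ 3.2652)
N*(30/V(4) + 4/(-15)) = 591*(30/2 + 4/(-15))/181 = 591*(30*(1/2) + 4*(-1/15))/181 = 591*(15 - 4/15)/181 = (591/181)*(221/15) = 43537/905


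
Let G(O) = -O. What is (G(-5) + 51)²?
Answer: 3136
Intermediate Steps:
(G(-5) + 51)² = (-1*(-5) + 51)² = (5 + 51)² = 56² = 3136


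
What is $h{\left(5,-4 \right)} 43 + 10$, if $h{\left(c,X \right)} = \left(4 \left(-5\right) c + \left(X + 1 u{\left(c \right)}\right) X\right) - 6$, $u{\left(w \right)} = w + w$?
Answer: $-5580$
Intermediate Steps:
$u{\left(w \right)} = 2 w$
$h{\left(c,X \right)} = -6 - 20 c + X \left(X + 2 c\right)$ ($h{\left(c,X \right)} = \left(4 \left(-5\right) c + \left(X + 1 \cdot 2 c\right) X\right) - 6 = \left(- 20 c + \left(X + 2 c\right) X\right) - 6 = \left(- 20 c + X \left(X + 2 c\right)\right) - 6 = -6 - 20 c + X \left(X + 2 c\right)$)
$h{\left(5,-4 \right)} 43 + 10 = \left(-6 + \left(-4\right)^{2} - 100 + 2 \left(-4\right) 5\right) 43 + 10 = \left(-6 + 16 - 100 - 40\right) 43 + 10 = \left(-130\right) 43 + 10 = -5590 + 10 = -5580$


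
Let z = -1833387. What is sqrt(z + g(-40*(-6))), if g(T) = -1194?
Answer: I*sqrt(1834581) ≈ 1354.5*I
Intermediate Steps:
sqrt(z + g(-40*(-6))) = sqrt(-1833387 - 1194) = sqrt(-1834581) = I*sqrt(1834581)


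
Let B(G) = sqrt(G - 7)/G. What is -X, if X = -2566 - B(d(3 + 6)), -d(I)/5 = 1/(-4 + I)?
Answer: 2566 - 2*I*sqrt(2) ≈ 2566.0 - 2.8284*I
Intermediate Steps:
d(I) = -5/(-4 + I)
B(G) = sqrt(-7 + G)/G
X = -2566 + 2*I*sqrt(2) (X = -2566 - sqrt(-7 - 5/(-4 + (3 + 6)))/((-5/(-4 + (3 + 6)))) = -2566 - sqrt(-7 - 5/(-4 + 9))/((-5/(-4 + 9))) = -2566 - sqrt(-7 - 5/5)/((-5/5)) = -2566 - sqrt(-7 - 5*1/5)/((-5*1/5)) = -2566 - sqrt(-7 - 1)/(-1) = -2566 - (-1)*sqrt(-8) = -2566 - (-1)*2*I*sqrt(2) = -2566 - (-2)*I*sqrt(2) = -2566 + 2*I*sqrt(2) ≈ -2566.0 + 2.8284*I)
-X = -(-2566 + 2*I*sqrt(2)) = 2566 - 2*I*sqrt(2)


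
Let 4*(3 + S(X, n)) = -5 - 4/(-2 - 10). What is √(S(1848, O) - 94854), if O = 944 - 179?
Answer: I*√3414894/6 ≈ 307.99*I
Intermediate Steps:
O = 765
S(X, n) = -25/6 (S(X, n) = -3 + (-5 - 4/(-2 - 10))/4 = -3 + (-5 - 4/(-12))/4 = -3 + (-5 - 4*(-1/12))/4 = -3 + (-5 + ⅓)/4 = -3 + (¼)*(-14/3) = -3 - 7/6 = -25/6)
√(S(1848, O) - 94854) = √(-25/6 - 94854) = √(-569149/6) = I*√3414894/6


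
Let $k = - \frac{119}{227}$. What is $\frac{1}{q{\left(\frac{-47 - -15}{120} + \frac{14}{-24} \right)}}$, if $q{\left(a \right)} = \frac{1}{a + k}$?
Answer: $- \frac{6239}{4540} \approx -1.3742$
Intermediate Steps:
$k = - \frac{119}{227}$ ($k = \left(-119\right) \frac{1}{227} = - \frac{119}{227} \approx -0.52423$)
$q{\left(a \right)} = \frac{1}{- \frac{119}{227} + a}$ ($q{\left(a \right)} = \frac{1}{a - \frac{119}{227}} = \frac{1}{- \frac{119}{227} + a}$)
$\frac{1}{q{\left(\frac{-47 - -15}{120} + \frac{14}{-24} \right)}} = \frac{1}{227 \frac{1}{-119 + 227 \left(\frac{-47 - -15}{120} + \frac{14}{-24}\right)}} = \frac{1}{227 \frac{1}{-119 + 227 \left(\left(-47 + 15\right) \frac{1}{120} + 14 \left(- \frac{1}{24}\right)\right)}} = \frac{1}{227 \frac{1}{-119 + 227 \left(\left(-32\right) \frac{1}{120} - \frac{7}{12}\right)}} = \frac{1}{227 \frac{1}{-119 + 227 \left(- \frac{4}{15} - \frac{7}{12}\right)}} = \frac{1}{227 \frac{1}{-119 + 227 \left(- \frac{17}{20}\right)}} = \frac{1}{227 \frac{1}{-119 - \frac{3859}{20}}} = \frac{1}{227 \frac{1}{- \frac{6239}{20}}} = \frac{1}{227 \left(- \frac{20}{6239}\right)} = \frac{1}{- \frac{4540}{6239}} = - \frac{6239}{4540}$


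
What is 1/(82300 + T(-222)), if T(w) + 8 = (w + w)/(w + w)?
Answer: 1/82293 ≈ 1.2152e-5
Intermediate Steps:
T(w) = -7 (T(w) = -8 + (w + w)/(w + w) = -8 + (2*w)/((2*w)) = -8 + (2*w)*(1/(2*w)) = -8 + 1 = -7)
1/(82300 + T(-222)) = 1/(82300 - 7) = 1/82293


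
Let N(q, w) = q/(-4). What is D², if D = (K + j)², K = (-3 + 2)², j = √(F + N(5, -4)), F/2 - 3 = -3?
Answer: (2 + I*√5)⁴/16 ≈ -4.9375 - 1.118*I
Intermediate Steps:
N(q, w) = -q/4 (N(q, w) = q*(-¼) = -q/4)
F = 0 (F = 6 + 2*(-3) = 6 - 6 = 0)
j = I*√5/2 (j = √(0 - ¼*5) = √(0 - 5/4) = √(-5/4) = I*√5/2 ≈ 1.118*I)
K = 1 (K = (-1)² = 1)
D = (1 + I*√5/2)² ≈ -0.25 + 2.2361*I
D² = (-¼ + I*√5)²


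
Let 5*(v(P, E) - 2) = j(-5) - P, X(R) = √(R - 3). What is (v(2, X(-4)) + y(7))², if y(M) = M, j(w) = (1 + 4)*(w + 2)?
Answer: 784/25 ≈ 31.360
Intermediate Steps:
j(w) = 10 + 5*w (j(w) = 5*(2 + w) = 10 + 5*w)
X(R) = √(-3 + R)
v(P, E) = -1 - P/5 (v(P, E) = 2 + ((10 + 5*(-5)) - P)/5 = 2 + ((10 - 25) - P)/5 = 2 + (-15 - P)/5 = 2 + (-3 - P/5) = -1 - P/5)
(v(2, X(-4)) + y(7))² = ((-1 - ⅕*2) + 7)² = ((-1 - ⅖) + 7)² = (-7/5 + 7)² = (28/5)² = 784/25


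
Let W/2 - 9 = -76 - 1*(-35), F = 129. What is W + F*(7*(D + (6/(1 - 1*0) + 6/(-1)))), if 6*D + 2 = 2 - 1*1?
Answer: -429/2 ≈ -214.50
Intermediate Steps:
D = -⅙ (D = -⅓ + (2 - 1*1)/6 = -⅓ + (2 - 1)/6 = -⅓ + (⅙)*1 = -⅓ + ⅙ = -⅙ ≈ -0.16667)
W = -64 (W = 18 + 2*(-76 - 1*(-35)) = 18 + 2*(-76 + 35) = 18 + 2*(-41) = 18 - 82 = -64)
W + F*(7*(D + (6/(1 - 1*0) + 6/(-1)))) = -64 + 129*(7*(-⅙ + (6/(1 - 1*0) + 6/(-1)))) = -64 + 129*(7*(-⅙ + (6/(1 + 0) + 6*(-1)))) = -64 + 129*(7*(-⅙ + (6/1 - 6))) = -64 + 129*(7*(-⅙ + (6*1 - 6))) = -64 + 129*(7*(-⅙ + (6 - 6))) = -64 + 129*(7*(-⅙ + 0)) = -64 + 129*(7*(-⅙)) = -64 + 129*(-7/6) = -64 - 301/2 = -429/2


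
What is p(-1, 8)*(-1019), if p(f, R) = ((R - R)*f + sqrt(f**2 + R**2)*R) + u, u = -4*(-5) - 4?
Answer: -16304 - 8152*sqrt(65) ≈ -82028.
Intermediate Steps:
u = 16 (u = 20 - 4 = 16)
p(f, R) = 16 + R*sqrt(R**2 + f**2) (p(f, R) = ((R - R)*f + sqrt(f**2 + R**2)*R) + 16 = (0*f + sqrt(R**2 + f**2)*R) + 16 = (0 + R*sqrt(R**2 + f**2)) + 16 = R*sqrt(R**2 + f**2) + 16 = 16 + R*sqrt(R**2 + f**2))
p(-1, 8)*(-1019) = (16 + 8*sqrt(8**2 + (-1)**2))*(-1019) = (16 + 8*sqrt(64 + 1))*(-1019) = (16 + 8*sqrt(65))*(-1019) = -16304 - 8152*sqrt(65)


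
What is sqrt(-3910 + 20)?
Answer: I*sqrt(3890) ≈ 62.37*I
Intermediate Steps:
sqrt(-3910 + 20) = sqrt(-3890) = I*sqrt(3890)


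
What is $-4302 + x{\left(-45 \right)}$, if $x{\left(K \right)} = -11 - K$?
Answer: $-4268$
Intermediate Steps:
$-4302 + x{\left(-45 \right)} = -4302 - -34 = -4302 + \left(-11 + 45\right) = -4302 + 34 = -4268$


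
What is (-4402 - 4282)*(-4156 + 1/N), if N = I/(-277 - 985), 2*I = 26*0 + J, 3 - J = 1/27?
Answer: 217440847/5 ≈ 4.3488e+7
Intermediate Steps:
J = 80/27 (J = 3 - 1/27 = 80/27 ≈ 2.9630)
I = 40/27 (I = (26*0 + 80/27)/2 = (0 + 80/27)/2 = (½)*(80/27) = 40/27 ≈ 1.4815)
N = -20/17037 (N = 40/(27*(-277 - 985)) = (40/27)/(-1262) = (40/27)*(-1/1262) = -20/17037 ≈ -0.0011739)
(-4402 - 4282)*(-4156 + 1/N) = (-4402 - 4282)*(-4156 + 1/(-20/17037)) = -8684*(-4156 - 17037/20) = -8684*(-100157/20) = 217440847/5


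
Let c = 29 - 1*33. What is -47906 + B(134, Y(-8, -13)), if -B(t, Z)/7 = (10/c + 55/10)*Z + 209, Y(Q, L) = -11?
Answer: -49138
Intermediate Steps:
c = -4 (c = 29 - 33 = -4)
B(t, Z) = -1463 - 21*Z (B(t, Z) = -7*((10/(-4) + 55/10)*Z + 209) = -7*((10*(-1/4) + 55*(1/10))*Z + 209) = -7*((-5/2 + 11/2)*Z + 209) = -7*(3*Z + 209) = -7*(209 + 3*Z) = -1463 - 21*Z)
-47906 + B(134, Y(-8, -13)) = -47906 + (-1463 - 21*(-11)) = -47906 + (-1463 + 231) = -47906 - 1232 = -49138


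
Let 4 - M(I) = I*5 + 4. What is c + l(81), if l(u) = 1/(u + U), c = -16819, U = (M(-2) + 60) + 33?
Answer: -3094695/184 ≈ -16819.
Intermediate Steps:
M(I) = -5*I (M(I) = 4 - (I*5 + 4) = 4 - (5*I + 4) = 4 - (4 + 5*I) = 4 + (-4 - 5*I) = -5*I)
U = 103 (U = (-5*(-2) + 60) + 33 = (10 + 60) + 33 = 70 + 33 = 103)
l(u) = 1/(103 + u) (l(u) = 1/(u + 103) = 1/(103 + u))
c + l(81) = -16819 + 1/(103 + 81) = -16819 + 1/184 = -3094695/184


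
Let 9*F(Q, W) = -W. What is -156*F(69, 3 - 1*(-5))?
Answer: 416/3 ≈ 138.67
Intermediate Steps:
F(Q, W) = -W/9 (F(Q, W) = (-W)/9 = -W/9)
-156*F(69, 3 - 1*(-5)) = -(-52)*(3 - 1*(-5))/3 = -(-52)*(3 + 5)/3 = -(-52)*8/3 = -156*(-8/9) = 416/3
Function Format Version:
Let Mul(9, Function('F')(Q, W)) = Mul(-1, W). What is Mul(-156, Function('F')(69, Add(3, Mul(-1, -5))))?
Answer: Rational(416, 3) ≈ 138.67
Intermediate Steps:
Function('F')(Q, W) = Mul(Rational(-1, 9), W) (Function('F')(Q, W) = Mul(Rational(1, 9), Mul(-1, W)) = Mul(Rational(-1, 9), W))
Mul(-156, Function('F')(69, Add(3, Mul(-1, -5)))) = Mul(-156, Mul(Rational(-1, 9), Add(3, Mul(-1, -5)))) = Mul(-156, Mul(Rational(-1, 9), Add(3, 5))) = Mul(-156, Mul(Rational(-1, 9), 8)) = Mul(-156, Rational(-8, 9)) = Rational(416, 3)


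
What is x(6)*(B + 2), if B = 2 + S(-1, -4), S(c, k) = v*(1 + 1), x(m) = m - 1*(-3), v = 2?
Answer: 72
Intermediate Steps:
x(m) = 3 + m (x(m) = m + 3 = 3 + m)
S(c, k) = 4 (S(c, k) = 2*(1 + 1) = 2*2 = 4)
B = 6 (B = 2 + 4 = 6)
x(6)*(B + 2) = (3 + 6)*(6 + 2) = 9*8 = 72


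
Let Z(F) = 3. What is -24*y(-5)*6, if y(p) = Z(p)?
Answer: -432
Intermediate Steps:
y(p) = 3
-24*y(-5)*6 = -24*3*6 = -72*6 = -432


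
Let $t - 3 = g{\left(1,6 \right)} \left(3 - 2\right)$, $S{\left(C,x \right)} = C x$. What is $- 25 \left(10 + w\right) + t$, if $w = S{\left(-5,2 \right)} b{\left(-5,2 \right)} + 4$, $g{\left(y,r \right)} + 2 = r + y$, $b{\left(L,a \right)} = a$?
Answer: $158$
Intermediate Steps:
$g{\left(y,r \right)} = -2 + r + y$ ($g{\left(y,r \right)} = -2 + \left(r + y\right) = -2 + r + y$)
$w = -16$ ($w = \left(-5\right) 2 \cdot 2 + 4 = \left(-10\right) 2 + 4 = -20 + 4 = -16$)
$t = 8$ ($t = 3 + \left(-2 + 6 + 1\right) \left(3 - 2\right) = 3 + 5 \cdot 1 = 3 + 5 = 8$)
$- 25 \left(10 + w\right) + t = - 25 \left(10 - 16\right) + 8 = \left(-25\right) \left(-6\right) + 8 = 150 + 8 = 158$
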